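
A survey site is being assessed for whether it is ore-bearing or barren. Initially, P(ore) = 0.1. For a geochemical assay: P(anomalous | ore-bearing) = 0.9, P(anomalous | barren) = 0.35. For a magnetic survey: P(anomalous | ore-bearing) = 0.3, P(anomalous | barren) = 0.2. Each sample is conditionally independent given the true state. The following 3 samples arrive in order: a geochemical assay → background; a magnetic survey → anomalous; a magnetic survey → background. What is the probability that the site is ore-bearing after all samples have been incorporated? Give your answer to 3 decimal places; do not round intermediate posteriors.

After a geochemical assay='background': P(ore) = 0.1·0.1000 / (0.1·0.1000 + 0.65·0.9000) ≈ 0.0168
After a magnetic survey='anomalous': P(ore) = 0.3·0.0168 / (0.3·0.0168 + 0.2·0.9832) ≈ 0.0250
After a magnetic survey='background': P(ore) = 0.7·0.0250 / (0.7·0.0250 + 0.8·0.9750) ≈ 0.0219

0.022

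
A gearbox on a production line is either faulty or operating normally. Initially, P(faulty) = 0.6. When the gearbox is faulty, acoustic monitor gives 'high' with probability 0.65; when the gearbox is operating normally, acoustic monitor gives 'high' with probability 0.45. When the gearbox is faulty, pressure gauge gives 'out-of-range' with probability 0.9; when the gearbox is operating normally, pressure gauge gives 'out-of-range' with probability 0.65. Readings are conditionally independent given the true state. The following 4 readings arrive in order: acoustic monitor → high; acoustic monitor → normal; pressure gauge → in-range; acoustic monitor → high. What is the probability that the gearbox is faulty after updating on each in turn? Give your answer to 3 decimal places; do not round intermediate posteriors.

0.363

Apply Bayes' rule sequentially, carrying P(faulty) forward.
After acoustic monitor='high': P(faulty) = 0.65·0.6000 / (0.65·0.6000 + 0.45·0.4000) ≈ 0.6842
After acoustic monitor='normal': P(faulty) = 0.35·0.6842 / (0.35·0.6842 + 0.55·0.3158) ≈ 0.5796
After pressure gauge='in-range': P(faulty) = 0.1·0.5796 / (0.1·0.5796 + 0.35·0.4204) ≈ 0.2826
After acoustic monitor='high': P(faulty) = 0.65·0.2826 / (0.65·0.2826 + 0.45·0.7174) ≈ 0.3627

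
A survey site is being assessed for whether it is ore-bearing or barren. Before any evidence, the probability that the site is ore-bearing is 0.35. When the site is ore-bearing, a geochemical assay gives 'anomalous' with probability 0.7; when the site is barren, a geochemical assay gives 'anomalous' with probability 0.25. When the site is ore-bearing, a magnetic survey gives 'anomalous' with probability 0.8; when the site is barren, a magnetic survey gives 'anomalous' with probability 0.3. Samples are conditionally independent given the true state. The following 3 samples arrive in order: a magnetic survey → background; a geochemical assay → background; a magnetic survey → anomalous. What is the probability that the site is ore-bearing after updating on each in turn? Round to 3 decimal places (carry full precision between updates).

After a magnetic survey='background': P(ore) = 0.2·0.3500 / (0.2·0.3500 + 0.7·0.6500) ≈ 0.1333
After a geochemical assay='background': P(ore) = 0.3·0.1333 / (0.3·0.1333 + 0.75·0.8667) ≈ 0.0580
After a magnetic survey='anomalous': P(ore) = 0.8·0.0580 / (0.8·0.0580 + 0.3·0.9420) ≈ 0.1410

0.141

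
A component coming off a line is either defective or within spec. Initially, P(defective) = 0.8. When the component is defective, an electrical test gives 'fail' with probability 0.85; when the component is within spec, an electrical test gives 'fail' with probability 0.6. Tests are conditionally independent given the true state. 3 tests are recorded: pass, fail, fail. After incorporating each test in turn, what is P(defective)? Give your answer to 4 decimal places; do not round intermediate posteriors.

0.7506

After 'pass': P(defective) = 0.15·0.8000 / (0.15·0.8000 + 0.4·0.2000) ≈ 0.6000
After 'fail': P(defective) = 0.85·0.6000 / (0.85·0.6000 + 0.6·0.4000) ≈ 0.6800
After 'fail': P(defective) = 0.85·0.6800 / (0.85·0.6800 + 0.6·0.3200) ≈ 0.7506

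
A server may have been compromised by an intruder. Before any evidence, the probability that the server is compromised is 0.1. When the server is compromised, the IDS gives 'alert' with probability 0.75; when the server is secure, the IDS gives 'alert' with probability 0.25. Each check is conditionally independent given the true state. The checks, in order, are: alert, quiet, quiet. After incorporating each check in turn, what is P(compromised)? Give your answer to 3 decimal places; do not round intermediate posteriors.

0.036

After 'alert': P(compromised) = 0.75·0.1000 / (0.75·0.1000 + 0.25·0.9000) ≈ 0.2500
After 'quiet': P(compromised) = 0.25·0.2500 / (0.25·0.2500 + 0.75·0.7500) ≈ 0.1000
After 'quiet': P(compromised) = 0.25·0.1000 / (0.25·0.1000 + 0.75·0.9000) ≈ 0.0357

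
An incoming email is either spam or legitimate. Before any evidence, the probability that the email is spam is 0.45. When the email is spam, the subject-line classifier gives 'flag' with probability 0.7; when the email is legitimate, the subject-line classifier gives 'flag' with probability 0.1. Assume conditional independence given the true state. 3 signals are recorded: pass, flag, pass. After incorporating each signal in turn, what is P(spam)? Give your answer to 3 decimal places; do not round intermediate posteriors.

Each posterior becomes the prior for the next update.
After 'pass': P(spam) = 0.3·0.4500 / (0.3·0.4500 + 0.9·0.5500) ≈ 0.2143
After 'flag': P(spam) = 0.7·0.2143 / (0.7·0.2143 + 0.1·0.7857) ≈ 0.6562
After 'pass': P(spam) = 0.3·0.6562 / (0.3·0.6562 + 0.9·0.3438) ≈ 0.3889

0.389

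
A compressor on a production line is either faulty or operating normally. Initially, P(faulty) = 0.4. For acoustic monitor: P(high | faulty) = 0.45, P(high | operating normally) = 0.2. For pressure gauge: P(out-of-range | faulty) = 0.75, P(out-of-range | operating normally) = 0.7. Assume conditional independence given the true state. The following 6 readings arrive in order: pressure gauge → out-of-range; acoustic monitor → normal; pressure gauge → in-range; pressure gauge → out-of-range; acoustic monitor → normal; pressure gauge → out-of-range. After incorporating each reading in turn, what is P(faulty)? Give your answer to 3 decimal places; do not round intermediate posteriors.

0.244

After pressure gauge='out-of-range': P(faulty) = 0.75·0.4000 / (0.75·0.4000 + 0.7·0.6000) ≈ 0.4167
After acoustic monitor='normal': P(faulty) = 0.55·0.4167 / (0.55·0.4167 + 0.8·0.5833) ≈ 0.3293
After pressure gauge='in-range': P(faulty) = 0.25·0.3293 / (0.25·0.3293 + 0.3·0.6707) ≈ 0.2904
After pressure gauge='out-of-range': P(faulty) = 0.75·0.2904 / (0.75·0.2904 + 0.7·0.7096) ≈ 0.3048
After acoustic monitor='normal': P(faulty) = 0.55·0.3048 / (0.55·0.3048 + 0.8·0.6952) ≈ 0.2316
After pressure gauge='out-of-range': P(faulty) = 0.75·0.2316 / (0.75·0.2316 + 0.7·0.7684) ≈ 0.2441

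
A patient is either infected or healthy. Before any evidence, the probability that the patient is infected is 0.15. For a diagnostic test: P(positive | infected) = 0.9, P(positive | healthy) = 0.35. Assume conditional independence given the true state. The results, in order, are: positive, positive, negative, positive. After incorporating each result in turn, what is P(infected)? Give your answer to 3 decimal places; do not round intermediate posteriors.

Each posterior becomes the prior for the next update.
After 'positive': P(infected) = 0.9·0.1500 / (0.9·0.1500 + 0.35·0.8500) ≈ 0.3121
After 'positive': P(infected) = 0.9·0.3121 / (0.9·0.3121 + 0.35·0.6879) ≈ 0.5385
After 'negative': P(infected) = 0.1·0.5385 / (0.1·0.5385 + 0.65·0.4615) ≈ 0.1522
After 'positive': P(infected) = 0.9·0.1522 / (0.9·0.1522 + 0.35·0.8478) ≈ 0.3158

0.316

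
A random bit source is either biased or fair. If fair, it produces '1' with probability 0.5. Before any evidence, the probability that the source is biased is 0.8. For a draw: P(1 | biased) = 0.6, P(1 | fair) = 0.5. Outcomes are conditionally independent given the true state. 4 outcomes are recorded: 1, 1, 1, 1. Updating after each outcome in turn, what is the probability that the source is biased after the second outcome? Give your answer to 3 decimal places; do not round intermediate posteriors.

0.852

After '1': P(biased) = 0.6·0.8000 / (0.6·0.8000 + 0.5·0.2000) ≈ 0.8276
After '1': P(biased) = 0.6·0.8276 / (0.6·0.8276 + 0.5·0.1724) ≈ 0.8521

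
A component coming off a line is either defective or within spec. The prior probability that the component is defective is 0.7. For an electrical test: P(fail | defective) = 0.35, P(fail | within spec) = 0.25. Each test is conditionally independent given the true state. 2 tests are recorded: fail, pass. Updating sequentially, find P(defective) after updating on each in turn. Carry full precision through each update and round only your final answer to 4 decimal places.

0.7390

After 'fail': P(defective) = 0.35·0.7000 / (0.35·0.7000 + 0.25·0.3000) ≈ 0.7656
After 'pass': P(defective) = 0.65·0.7656 / (0.65·0.7656 + 0.75·0.2344) ≈ 0.7390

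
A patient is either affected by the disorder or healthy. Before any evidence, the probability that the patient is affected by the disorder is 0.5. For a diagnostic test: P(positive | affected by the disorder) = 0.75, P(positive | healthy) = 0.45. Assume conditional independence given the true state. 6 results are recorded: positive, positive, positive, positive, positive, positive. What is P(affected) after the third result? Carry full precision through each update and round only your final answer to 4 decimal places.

After 'positive': P(affected) = 0.75·0.5000 / (0.75·0.5000 + 0.45·0.5000) ≈ 0.6250
After 'positive': P(affected) = 0.75·0.6250 / (0.75·0.6250 + 0.45·0.3750) ≈ 0.7353
After 'positive': P(affected) = 0.75·0.7353 / (0.75·0.7353 + 0.45·0.2647) ≈ 0.8224

0.8224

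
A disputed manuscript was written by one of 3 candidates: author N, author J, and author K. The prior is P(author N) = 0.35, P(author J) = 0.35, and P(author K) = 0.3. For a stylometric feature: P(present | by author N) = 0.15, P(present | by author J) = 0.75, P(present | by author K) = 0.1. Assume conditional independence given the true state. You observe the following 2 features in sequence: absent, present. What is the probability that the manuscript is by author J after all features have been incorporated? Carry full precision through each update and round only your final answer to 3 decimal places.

0.478

After 'absent': normaliser = 0.85·0.3500 + 0.25·0.3500 + 0.9·0.3000; P(author N) ≈ 0.4542, P(author J) ≈ 0.1336, P(author K) ≈ 0.4122
After 'present': normaliser = 0.15·0.4542 + 0.75·0.1336 + 0.1·0.4122; P(author N) ≈ 0.3251, P(author J) ≈ 0.4781, P(author K) ≈ 0.1967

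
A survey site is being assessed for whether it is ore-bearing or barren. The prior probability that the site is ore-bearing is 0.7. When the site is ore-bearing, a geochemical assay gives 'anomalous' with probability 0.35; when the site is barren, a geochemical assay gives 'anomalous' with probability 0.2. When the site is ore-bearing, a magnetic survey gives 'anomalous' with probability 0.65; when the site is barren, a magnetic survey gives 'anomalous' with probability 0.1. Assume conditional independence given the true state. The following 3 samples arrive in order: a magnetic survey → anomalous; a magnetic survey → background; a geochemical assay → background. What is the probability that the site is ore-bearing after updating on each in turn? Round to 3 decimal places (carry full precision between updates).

After a magnetic survey='anomalous': P(ore) = 0.65·0.7000 / (0.65·0.7000 + 0.1·0.3000) ≈ 0.9381
After a magnetic survey='background': P(ore) = 0.35·0.9381 / (0.35·0.9381 + 0.9·0.0619) ≈ 0.8550
After a geochemical assay='background': P(ore) = 0.65·0.8550 / (0.65·0.8550 + 0.8·0.1450) ≈ 0.8274

0.827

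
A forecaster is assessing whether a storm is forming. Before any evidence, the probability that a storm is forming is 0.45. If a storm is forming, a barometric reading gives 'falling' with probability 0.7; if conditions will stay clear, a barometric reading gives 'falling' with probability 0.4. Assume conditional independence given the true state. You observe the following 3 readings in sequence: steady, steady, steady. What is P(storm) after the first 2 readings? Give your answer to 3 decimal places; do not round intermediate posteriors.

0.170

After 'steady': P(storm) = 0.3·0.4500 / (0.3·0.4500 + 0.6·0.5500) ≈ 0.2903
After 'steady': P(storm) = 0.3·0.2903 / (0.3·0.2903 + 0.6·0.7097) ≈ 0.1698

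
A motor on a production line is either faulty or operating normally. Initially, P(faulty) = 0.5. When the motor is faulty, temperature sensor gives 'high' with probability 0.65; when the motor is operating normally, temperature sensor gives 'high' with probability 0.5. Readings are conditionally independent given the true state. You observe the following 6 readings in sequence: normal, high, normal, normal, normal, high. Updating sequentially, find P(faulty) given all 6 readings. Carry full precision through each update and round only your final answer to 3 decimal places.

0.289

After 'normal': P(faulty) = 0.35·0.5000 / (0.35·0.5000 + 0.5·0.5000) ≈ 0.4118
After 'high': P(faulty) = 0.65·0.4118 / (0.65·0.4118 + 0.5·0.5882) ≈ 0.4764
After 'normal': P(faulty) = 0.35·0.4764 / (0.35·0.4764 + 0.5·0.5236) ≈ 0.3891
After 'normal': P(faulty) = 0.35·0.3891 / (0.35·0.3891 + 0.5·0.6109) ≈ 0.3084
After 'normal': P(faulty) = 0.35·0.3084 / (0.35·0.3084 + 0.5·0.6916) ≈ 0.2379
After 'high': P(faulty) = 0.65·0.2379 / (0.65·0.2379 + 0.5·0.7621) ≈ 0.2886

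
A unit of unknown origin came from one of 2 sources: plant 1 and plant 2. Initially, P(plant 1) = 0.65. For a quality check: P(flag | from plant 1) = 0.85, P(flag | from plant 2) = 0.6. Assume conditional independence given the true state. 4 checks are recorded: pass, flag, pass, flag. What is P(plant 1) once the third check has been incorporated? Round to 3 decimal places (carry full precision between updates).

After 'pass': P(plant 1) = 0.15·0.6500 / (0.15·0.6500 + 0.4·0.3500) ≈ 0.4105
After 'flag': P(plant 1) = 0.85·0.4105 / (0.85·0.4105 + 0.6·0.5895) ≈ 0.4966
After 'pass': P(plant 1) = 0.15·0.4966 / (0.15·0.4966 + 0.4·0.5034) ≈ 0.2701

0.270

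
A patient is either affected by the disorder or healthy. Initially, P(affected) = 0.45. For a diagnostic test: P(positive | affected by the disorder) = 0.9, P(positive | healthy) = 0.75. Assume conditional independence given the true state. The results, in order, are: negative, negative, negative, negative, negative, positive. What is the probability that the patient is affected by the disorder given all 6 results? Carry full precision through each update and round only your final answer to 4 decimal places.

0.0100

After 'negative': P(affected) = 0.1·0.4500 / (0.1·0.4500 + 0.25·0.5500) ≈ 0.2466
After 'negative': P(affected) = 0.1·0.2466 / (0.1·0.2466 + 0.25·0.7534) ≈ 0.1158
After 'negative': P(affected) = 0.1·0.1158 / (0.1·0.1158 + 0.25·0.8842) ≈ 0.0498
After 'negative': P(affected) = 0.1·0.0498 / (0.1·0.0498 + 0.25·0.9502) ≈ 0.0205
After 'negative': P(affected) = 0.1·0.0205 / (0.1·0.0205 + 0.25·0.9795) ≈ 0.0083
After 'positive': P(affected) = 0.9·0.0083 / (0.9·0.0083 + 0.75·0.9917) ≈ 0.0100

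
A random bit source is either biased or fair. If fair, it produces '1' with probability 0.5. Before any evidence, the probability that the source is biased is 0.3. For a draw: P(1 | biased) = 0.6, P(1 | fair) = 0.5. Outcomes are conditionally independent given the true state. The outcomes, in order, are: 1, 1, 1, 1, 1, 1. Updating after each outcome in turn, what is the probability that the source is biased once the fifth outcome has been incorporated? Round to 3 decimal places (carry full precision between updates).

Apply Bayes' rule sequentially, carrying P(biased) forward.
After '1': P(biased) = 0.6·0.3000 / (0.6·0.3000 + 0.5·0.7000) ≈ 0.3396
After '1': P(biased) = 0.6·0.3396 / (0.6·0.3396 + 0.5·0.6604) ≈ 0.3816
After '1': P(biased) = 0.6·0.3816 / (0.6·0.3816 + 0.5·0.6184) ≈ 0.4255
After '1': P(biased) = 0.6·0.4255 / (0.6·0.4255 + 0.5·0.5745) ≈ 0.4705
After '1': P(biased) = 0.6·0.4705 / (0.6·0.4705 + 0.5·0.5295) ≈ 0.5161

0.516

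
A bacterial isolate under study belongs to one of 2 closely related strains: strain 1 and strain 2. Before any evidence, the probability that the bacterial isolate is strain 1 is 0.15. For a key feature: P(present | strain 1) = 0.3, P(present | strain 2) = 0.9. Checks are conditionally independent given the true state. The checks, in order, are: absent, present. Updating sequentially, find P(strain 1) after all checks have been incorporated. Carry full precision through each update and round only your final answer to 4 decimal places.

After 'absent': P(strain 1) = 0.7·0.1500 / (0.7·0.1500 + 0.1·0.8500) ≈ 0.5526
After 'present': P(strain 1) = 0.3·0.5526 / (0.3·0.5526 + 0.9·0.4474) ≈ 0.2917

0.2917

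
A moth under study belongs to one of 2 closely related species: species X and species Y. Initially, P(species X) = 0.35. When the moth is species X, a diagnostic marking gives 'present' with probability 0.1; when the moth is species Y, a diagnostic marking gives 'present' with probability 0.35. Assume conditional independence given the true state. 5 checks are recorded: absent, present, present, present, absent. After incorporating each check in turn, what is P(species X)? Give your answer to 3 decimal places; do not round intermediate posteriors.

After 'absent': P(species X) = 0.9·0.3500 / (0.9·0.3500 + 0.65·0.6500) ≈ 0.4271
After 'present': P(species X) = 0.1·0.4271 / (0.1·0.4271 + 0.35·0.5729) ≈ 0.1756
After 'present': P(species X) = 0.1·0.1756 / (0.1·0.1756 + 0.35·0.8244) ≈ 0.0574
After 'present': P(species X) = 0.1·0.0574 / (0.1·0.0574 + 0.35·0.9426) ≈ 0.0171
After 'absent': P(species X) = 0.9·0.0171 / (0.9·0.0171 + 0.65·0.9829) ≈ 0.0235

0.024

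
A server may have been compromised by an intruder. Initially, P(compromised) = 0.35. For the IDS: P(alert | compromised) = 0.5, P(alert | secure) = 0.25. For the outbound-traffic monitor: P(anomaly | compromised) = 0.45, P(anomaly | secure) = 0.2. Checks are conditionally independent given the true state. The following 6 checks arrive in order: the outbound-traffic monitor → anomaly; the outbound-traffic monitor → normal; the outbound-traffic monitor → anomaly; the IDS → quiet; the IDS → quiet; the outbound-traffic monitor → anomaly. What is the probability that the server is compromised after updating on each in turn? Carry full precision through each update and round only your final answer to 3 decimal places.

After the outbound-traffic monitor='anomaly': P(compromised) = 0.45·0.3500 / (0.45·0.3500 + 0.2·0.6500) ≈ 0.5478
After the outbound-traffic monitor='normal': P(compromised) = 0.55·0.5478 / (0.55·0.5478 + 0.8·0.4522) ≈ 0.4544
After the outbound-traffic monitor='anomaly': P(compromised) = 0.45·0.4544 / (0.45·0.4544 + 0.2·0.5456) ≈ 0.6521
After the IDS='quiet': P(compromised) = 0.5·0.6521 / (0.5·0.6521 + 0.75·0.3479) ≈ 0.5554
After the IDS='quiet': P(compromised) = 0.5·0.5554 / (0.5·0.5554 + 0.75·0.4446) ≈ 0.4544
After the outbound-traffic monitor='anomaly': P(compromised) = 0.45·0.4544 / (0.45·0.4544 + 0.2·0.5456) ≈ 0.6521

0.652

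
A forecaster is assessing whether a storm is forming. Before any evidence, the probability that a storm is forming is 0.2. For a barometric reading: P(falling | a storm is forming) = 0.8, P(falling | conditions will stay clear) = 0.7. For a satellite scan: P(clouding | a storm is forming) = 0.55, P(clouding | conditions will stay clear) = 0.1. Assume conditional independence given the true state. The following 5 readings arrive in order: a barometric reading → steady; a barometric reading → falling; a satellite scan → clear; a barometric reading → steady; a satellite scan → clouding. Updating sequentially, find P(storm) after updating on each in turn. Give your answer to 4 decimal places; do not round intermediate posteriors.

After a barometric reading='steady': P(storm) = 0.2·0.2000 / (0.2·0.2000 + 0.3·0.8000) ≈ 0.1429
After a barometric reading='falling': P(storm) = 0.8·0.1429 / (0.8·0.1429 + 0.7·0.8571) ≈ 0.1600
After a satellite scan='clear': P(storm) = 0.45·0.1600 / (0.45·0.1600 + 0.9·0.8400) ≈ 0.0870
After a barometric reading='steady': P(storm) = 0.2·0.0870 / (0.2·0.0870 + 0.3·0.9130) ≈ 0.0597
After a satellite scan='clouding': P(storm) = 0.55·0.0597 / (0.55·0.0597 + 0.1·0.9403) ≈ 0.2588

0.2588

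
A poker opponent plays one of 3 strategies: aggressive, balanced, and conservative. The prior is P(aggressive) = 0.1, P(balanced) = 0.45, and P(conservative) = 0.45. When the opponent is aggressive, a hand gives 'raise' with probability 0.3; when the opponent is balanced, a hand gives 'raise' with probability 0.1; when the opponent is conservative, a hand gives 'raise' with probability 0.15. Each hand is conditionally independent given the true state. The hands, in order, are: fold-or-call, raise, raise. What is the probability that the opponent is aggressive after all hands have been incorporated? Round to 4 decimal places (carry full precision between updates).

0.3323

After 'fold-or-call': normaliser = 0.7·0.1000 + 0.9·0.4500 + 0.85·0.4500; P(aggressive) ≈ 0.0816, P(balanced) ≈ 0.4723, P(conservative) ≈ 0.4461
After 'raise': normaliser = 0.3·0.0816 + 0.1·0.4723 + 0.15·0.4461; P(aggressive) ≈ 0.1767, P(balanced) ≈ 0.3407, P(conservative) ≈ 0.4826
After 'raise': normaliser = 0.3·0.1767 + 0.1·0.3407 + 0.15·0.4826; P(aggressive) ≈ 0.3323, P(balanced) ≈ 0.2136, P(conservative) ≈ 0.4540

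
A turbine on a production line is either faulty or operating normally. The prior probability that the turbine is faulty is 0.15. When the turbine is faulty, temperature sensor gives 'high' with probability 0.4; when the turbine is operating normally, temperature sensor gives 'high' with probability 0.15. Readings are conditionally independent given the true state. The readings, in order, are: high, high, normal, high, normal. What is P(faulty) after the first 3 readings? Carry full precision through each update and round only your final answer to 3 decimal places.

0.470

Apply Bayes' rule sequentially, carrying P(faulty) forward.
After 'high': P(faulty) = 0.4·0.1500 / (0.4·0.1500 + 0.15·0.8500) ≈ 0.3200
After 'high': P(faulty) = 0.4·0.3200 / (0.4·0.3200 + 0.15·0.6800) ≈ 0.5565
After 'normal': P(faulty) = 0.6·0.5565 / (0.6·0.5565 + 0.85·0.4435) ≈ 0.4697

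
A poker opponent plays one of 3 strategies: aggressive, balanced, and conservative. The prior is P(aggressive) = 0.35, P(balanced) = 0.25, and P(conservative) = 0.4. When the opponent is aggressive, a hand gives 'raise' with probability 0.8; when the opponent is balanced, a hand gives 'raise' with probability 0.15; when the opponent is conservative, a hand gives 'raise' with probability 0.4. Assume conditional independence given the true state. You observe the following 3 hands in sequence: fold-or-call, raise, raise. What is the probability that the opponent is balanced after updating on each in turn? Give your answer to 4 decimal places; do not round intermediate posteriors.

After 'fold-or-call': normaliser = 0.2·0.3500 + 0.85·0.2500 + 0.6·0.4000; P(aggressive) ≈ 0.1340, P(balanced) ≈ 0.4067, P(conservative) ≈ 0.4593
After 'raise': normaliser = 0.8·0.1340 + 0.15·0.4067 + 0.4·0.4593; P(aggressive) ≈ 0.3046, P(balanced) ≈ 0.1734, P(conservative) ≈ 0.5221
After 'raise': normaliser = 0.8·0.3046 + 0.15·0.1734 + 0.4·0.5221; P(aggressive) ≈ 0.5092, P(balanced) ≈ 0.0543, P(conservative) ≈ 0.4365

0.0543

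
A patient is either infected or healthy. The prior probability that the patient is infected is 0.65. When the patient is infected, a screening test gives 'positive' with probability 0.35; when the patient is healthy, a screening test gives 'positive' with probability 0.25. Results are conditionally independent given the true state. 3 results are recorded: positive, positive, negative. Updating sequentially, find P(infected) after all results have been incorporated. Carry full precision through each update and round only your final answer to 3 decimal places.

0.759

After 'positive': P(infected) = 0.35·0.6500 / (0.35·0.6500 + 0.25·0.3500) ≈ 0.7222
After 'positive': P(infected) = 0.35·0.7222 / (0.35·0.7222 + 0.25·0.2778) ≈ 0.7845
After 'negative': P(infected) = 0.65·0.7845 / (0.65·0.7845 + 0.75·0.2155) ≈ 0.7593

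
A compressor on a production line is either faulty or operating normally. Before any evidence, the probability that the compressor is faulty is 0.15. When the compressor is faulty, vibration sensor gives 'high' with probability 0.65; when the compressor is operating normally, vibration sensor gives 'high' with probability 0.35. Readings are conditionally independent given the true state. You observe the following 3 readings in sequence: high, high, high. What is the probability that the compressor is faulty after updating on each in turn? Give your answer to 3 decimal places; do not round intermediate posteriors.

Each posterior becomes the prior for the next update.
After 'high': P(faulty) = 0.65·0.1500 / (0.65·0.1500 + 0.35·0.8500) ≈ 0.2468
After 'high': P(faulty) = 0.65·0.2468 / (0.65·0.2468 + 0.35·0.7532) ≈ 0.3784
After 'high': P(faulty) = 0.65·0.3784 / (0.65·0.3784 + 0.35·0.6216) ≈ 0.5306

0.531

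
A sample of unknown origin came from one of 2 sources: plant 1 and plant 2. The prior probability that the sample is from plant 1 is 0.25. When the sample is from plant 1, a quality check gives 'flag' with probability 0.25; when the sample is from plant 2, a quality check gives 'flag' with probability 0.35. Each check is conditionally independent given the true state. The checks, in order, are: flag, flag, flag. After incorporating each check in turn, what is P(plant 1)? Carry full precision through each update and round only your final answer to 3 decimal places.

After 'flag': P(plant 1) = 0.25·0.2500 / (0.25·0.2500 + 0.35·0.7500) ≈ 0.1923
After 'flag': P(plant 1) = 0.25·0.1923 / (0.25·0.1923 + 0.35·0.8077) ≈ 0.1453
After 'flag': P(plant 1) = 0.25·0.1453 / (0.25·0.1453 + 0.35·0.8547) ≈ 0.1083

0.108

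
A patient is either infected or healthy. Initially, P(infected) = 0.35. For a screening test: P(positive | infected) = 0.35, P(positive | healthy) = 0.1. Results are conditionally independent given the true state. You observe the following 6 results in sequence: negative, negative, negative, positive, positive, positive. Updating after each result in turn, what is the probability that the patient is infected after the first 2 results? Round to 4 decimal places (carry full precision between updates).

0.2193

After 'negative': P(infected) = 0.65·0.3500 / (0.65·0.3500 + 0.9·0.6500) ≈ 0.2800
After 'negative': P(infected) = 0.65·0.2800 / (0.65·0.2800 + 0.9·0.7200) ≈ 0.2193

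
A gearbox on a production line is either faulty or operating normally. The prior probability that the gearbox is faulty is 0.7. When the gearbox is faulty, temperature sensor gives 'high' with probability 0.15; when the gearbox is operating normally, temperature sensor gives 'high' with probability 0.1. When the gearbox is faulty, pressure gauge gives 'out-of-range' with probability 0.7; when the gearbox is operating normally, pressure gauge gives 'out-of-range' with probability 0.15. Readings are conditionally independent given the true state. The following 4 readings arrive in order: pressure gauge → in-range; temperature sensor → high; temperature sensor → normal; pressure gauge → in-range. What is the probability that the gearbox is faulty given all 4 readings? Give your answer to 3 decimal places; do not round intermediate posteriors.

After pressure gauge='in-range': P(faulty) = 0.3·0.7000 / (0.3·0.7000 + 0.85·0.3000) ≈ 0.4516
After temperature sensor='high': P(faulty) = 0.15·0.4516 / (0.15·0.4516 + 0.1·0.5484) ≈ 0.5526
After temperature sensor='normal': P(faulty) = 0.85·0.5526 / (0.85·0.5526 + 0.9·0.4474) ≈ 0.5385
After pressure gauge='in-range': P(faulty) = 0.3·0.5385 / (0.3·0.5385 + 0.85·0.4615) ≈ 0.2917

0.292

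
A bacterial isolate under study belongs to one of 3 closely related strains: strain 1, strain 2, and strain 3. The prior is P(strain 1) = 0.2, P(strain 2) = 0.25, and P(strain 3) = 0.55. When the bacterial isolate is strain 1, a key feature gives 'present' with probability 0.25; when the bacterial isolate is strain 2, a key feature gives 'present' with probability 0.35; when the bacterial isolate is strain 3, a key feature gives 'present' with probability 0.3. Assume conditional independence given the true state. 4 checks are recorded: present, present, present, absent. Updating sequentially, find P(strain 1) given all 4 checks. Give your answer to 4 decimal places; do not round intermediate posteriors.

After 'present': normaliser = 0.25·0.2000 + 0.35·0.2500 + 0.3·0.5500; P(strain 1) ≈ 0.1653, P(strain 2) ≈ 0.2893, P(strain 3) ≈ 0.5455
After 'present': normaliser = 0.25·0.1653 + 0.35·0.2893 + 0.3·0.5455; P(strain 1) ≈ 0.1350, P(strain 2) ≈ 0.3306, P(strain 3) ≈ 0.5344
After 'present': normaliser = 0.25·0.1350 + 0.35·0.3306 + 0.3·0.5344; P(strain 1) ≈ 0.1089, P(strain 2) ≈ 0.3736, P(strain 3) ≈ 0.5175
After 'absent': normaliser = 0.75·0.1089 + 0.65·0.3736 + 0.7·0.5175; P(strain 1) ≈ 0.1189, P(strain 2) ≈ 0.3536, P(strain 3) ≈ 0.5275

0.1189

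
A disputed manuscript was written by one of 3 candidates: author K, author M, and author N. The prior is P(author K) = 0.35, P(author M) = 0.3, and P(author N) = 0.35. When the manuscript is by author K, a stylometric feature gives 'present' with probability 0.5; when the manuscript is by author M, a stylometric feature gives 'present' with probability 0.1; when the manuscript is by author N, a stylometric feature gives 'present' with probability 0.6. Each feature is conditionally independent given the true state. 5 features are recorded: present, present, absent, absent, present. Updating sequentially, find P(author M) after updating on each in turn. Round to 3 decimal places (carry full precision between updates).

Each posterior becomes the prior for the next update.
After 'present': normaliser = 0.5·0.3500 + 0.1·0.3000 + 0.6·0.3500; P(author K) ≈ 0.4217, P(author M) ≈ 0.0723, P(author N) ≈ 0.5060
After 'present': normaliser = 0.5·0.4217 + 0.1·0.0723 + 0.6·0.5060; P(author K) ≈ 0.4042, P(author M) ≈ 0.0139, P(author N) ≈ 0.5820
After 'absent': normaliser = 0.5·0.4042 + 0.9·0.0139 + 0.4·0.5820; P(author K) ≈ 0.4517, P(author M) ≈ 0.0279, P(author N) ≈ 0.5204
After 'absent': normaliser = 0.5·0.4517 + 0.9·0.0279 + 0.4·0.5204; P(author K) ≈ 0.4920, P(author M) ≈ 0.0546, P(author N) ≈ 0.4534
After 'present': normaliser = 0.5·0.4920 + 0.1·0.0546 + 0.6·0.4534; P(author K) ≈ 0.4699, P(author M) ≈ 0.0104, P(author N) ≈ 0.5197

0.010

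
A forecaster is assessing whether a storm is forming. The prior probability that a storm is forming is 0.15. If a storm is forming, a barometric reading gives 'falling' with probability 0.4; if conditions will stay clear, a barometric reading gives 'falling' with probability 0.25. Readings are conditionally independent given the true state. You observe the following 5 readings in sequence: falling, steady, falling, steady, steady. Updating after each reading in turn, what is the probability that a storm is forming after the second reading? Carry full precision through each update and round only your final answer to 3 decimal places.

Each posterior becomes the prior for the next update.
After 'falling': P(storm) = 0.4·0.1500 / (0.4·0.1500 + 0.25·0.8500) ≈ 0.2202
After 'steady': P(storm) = 0.6·0.2202 / (0.6·0.2202 + 0.75·0.7798) ≈ 0.1843

0.184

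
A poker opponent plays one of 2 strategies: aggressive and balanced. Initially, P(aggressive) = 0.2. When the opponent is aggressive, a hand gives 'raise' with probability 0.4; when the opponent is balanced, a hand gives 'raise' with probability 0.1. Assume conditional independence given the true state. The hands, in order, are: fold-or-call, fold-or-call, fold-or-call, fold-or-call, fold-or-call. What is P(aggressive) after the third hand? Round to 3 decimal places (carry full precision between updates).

After 'fold-or-call': P(aggressive) = 0.6·0.2000 / (0.6·0.2000 + 0.9·0.8000) ≈ 0.1429
After 'fold-or-call': P(aggressive) = 0.6·0.1429 / (0.6·0.1429 + 0.9·0.8571) ≈ 0.1000
After 'fold-or-call': P(aggressive) = 0.6·0.1000 / (0.6·0.1000 + 0.9·0.9000) ≈ 0.0690

0.069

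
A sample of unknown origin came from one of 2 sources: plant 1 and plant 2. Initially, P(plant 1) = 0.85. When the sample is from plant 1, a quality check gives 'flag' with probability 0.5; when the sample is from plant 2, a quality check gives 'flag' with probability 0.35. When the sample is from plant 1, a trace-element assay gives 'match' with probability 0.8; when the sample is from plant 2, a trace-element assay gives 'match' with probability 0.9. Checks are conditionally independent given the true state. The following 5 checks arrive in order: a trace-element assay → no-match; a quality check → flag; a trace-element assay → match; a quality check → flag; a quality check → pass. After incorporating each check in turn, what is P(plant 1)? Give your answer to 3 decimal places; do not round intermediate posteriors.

0.941

Apply Bayes' rule sequentially, carrying P(plant 1) forward.
After a trace-element assay='no-match': P(plant 1) = 0.2·0.8500 / (0.2·0.8500 + 0.1·0.1500) ≈ 0.9189
After a quality check='flag': P(plant 1) = 0.5·0.9189 / (0.5·0.9189 + 0.35·0.0811) ≈ 0.9418
After a trace-element assay='match': P(plant 1) = 0.8·0.9418 / (0.8·0.9418 + 0.9·0.0582) ≈ 0.9350
After a quality check='flag': P(plant 1) = 0.5·0.9350 / (0.5·0.9350 + 0.35·0.0650) ≈ 0.9536
After a quality check='pass': P(plant 1) = 0.5·0.9536 / (0.5·0.9536 + 0.65·0.0464) ≈ 0.9405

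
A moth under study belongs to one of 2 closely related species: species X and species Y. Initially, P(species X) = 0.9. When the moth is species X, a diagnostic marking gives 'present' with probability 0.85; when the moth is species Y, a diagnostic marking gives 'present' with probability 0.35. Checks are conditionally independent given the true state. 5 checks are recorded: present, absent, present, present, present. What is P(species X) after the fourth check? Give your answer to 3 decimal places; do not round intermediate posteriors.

After 'present': P(species X) = 0.85·0.9000 / (0.85·0.9000 + 0.35·0.1000) ≈ 0.9563
After 'absent': P(species X) = 0.15·0.9563 / (0.15·0.9563 + 0.65·0.0437) ≈ 0.8345
After 'present': P(species X) = 0.85·0.8345 / (0.85·0.8345 + 0.35·0.1655) ≈ 0.9245
After 'present': P(species X) = 0.85·0.9245 / (0.85·0.9245 + 0.35·0.0755) ≈ 0.9675

0.967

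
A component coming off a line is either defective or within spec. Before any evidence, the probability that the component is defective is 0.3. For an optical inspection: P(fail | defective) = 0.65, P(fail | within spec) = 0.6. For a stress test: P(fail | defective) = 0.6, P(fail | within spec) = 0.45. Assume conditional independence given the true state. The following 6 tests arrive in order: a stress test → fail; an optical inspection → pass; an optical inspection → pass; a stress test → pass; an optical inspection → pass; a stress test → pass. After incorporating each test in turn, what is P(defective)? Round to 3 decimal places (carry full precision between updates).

0.168

After a stress test='fail': P(defective) = 0.6·0.3000 / (0.6·0.3000 + 0.45·0.7000) ≈ 0.3636
After an optical inspection='pass': P(defective) = 0.35·0.3636 / (0.35·0.3636 + 0.4·0.6364) ≈ 0.3333
After an optical inspection='pass': P(defective) = 0.35·0.3333 / (0.35·0.3333 + 0.4·0.6667) ≈ 0.3043
After a stress test='pass': P(defective) = 0.4·0.3043 / (0.4·0.3043 + 0.55·0.6957) ≈ 0.2414
After an optical inspection='pass': P(defective) = 0.35·0.2414 / (0.35·0.2414 + 0.4·0.7586) ≈ 0.2178
After a stress test='pass': P(defective) = 0.4·0.2178 / (0.4·0.2178 + 0.55·0.7822) ≈ 0.1684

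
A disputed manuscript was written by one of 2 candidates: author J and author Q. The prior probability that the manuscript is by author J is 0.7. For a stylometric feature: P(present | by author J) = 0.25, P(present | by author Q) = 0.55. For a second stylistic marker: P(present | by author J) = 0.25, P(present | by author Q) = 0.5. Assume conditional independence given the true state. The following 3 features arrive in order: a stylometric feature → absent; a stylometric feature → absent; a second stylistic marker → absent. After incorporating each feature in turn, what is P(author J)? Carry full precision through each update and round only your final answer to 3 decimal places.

0.907

After a stylometric feature='absent': P(author J) = 0.75·0.7000 / (0.75·0.7000 + 0.45·0.3000) ≈ 0.7955
After a stylometric feature='absent': P(author J) = 0.75·0.7955 / (0.75·0.7955 + 0.45·0.2045) ≈ 0.8663
After a second stylistic marker='absent': P(author J) = 0.75·0.8663 / (0.75·0.8663 + 0.5·0.1337) ≈ 0.9067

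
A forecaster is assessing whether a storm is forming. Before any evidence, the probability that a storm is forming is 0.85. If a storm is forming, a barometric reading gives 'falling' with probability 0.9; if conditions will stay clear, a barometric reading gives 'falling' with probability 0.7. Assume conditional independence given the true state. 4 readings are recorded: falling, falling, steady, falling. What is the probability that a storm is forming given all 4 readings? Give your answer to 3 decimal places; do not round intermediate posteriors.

After 'falling': P(storm) = 0.9·0.8500 / (0.9·0.8500 + 0.7·0.1500) ≈ 0.8793
After 'falling': P(storm) = 0.9·0.8793 / (0.9·0.8793 + 0.7·0.1207) ≈ 0.9035
After 'steady': P(storm) = 0.1·0.9035 / (0.1·0.9035 + 0.3·0.0965) ≈ 0.7574
After 'falling': P(storm) = 0.9·0.7574 / (0.9·0.7574 + 0.7·0.2426) ≈ 0.8006

0.801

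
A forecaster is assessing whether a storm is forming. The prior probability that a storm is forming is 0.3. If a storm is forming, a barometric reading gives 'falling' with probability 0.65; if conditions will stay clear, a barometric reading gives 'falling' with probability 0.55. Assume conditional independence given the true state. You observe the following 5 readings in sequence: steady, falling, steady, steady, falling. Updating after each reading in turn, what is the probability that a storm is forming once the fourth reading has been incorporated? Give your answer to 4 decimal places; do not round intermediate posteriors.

Apply Bayes' rule sequentially, carrying P(storm) forward.
After 'steady': P(storm) = 0.35·0.3000 / (0.35·0.3000 + 0.45·0.7000) ≈ 0.2500
After 'falling': P(storm) = 0.65·0.2500 / (0.65·0.2500 + 0.55·0.7500) ≈ 0.2826
After 'steady': P(storm) = 0.35·0.2826 / (0.35·0.2826 + 0.45·0.7174) ≈ 0.2345
After 'steady': P(storm) = 0.35·0.2345 / (0.35·0.2345 + 0.45·0.7655) ≈ 0.1924

0.1924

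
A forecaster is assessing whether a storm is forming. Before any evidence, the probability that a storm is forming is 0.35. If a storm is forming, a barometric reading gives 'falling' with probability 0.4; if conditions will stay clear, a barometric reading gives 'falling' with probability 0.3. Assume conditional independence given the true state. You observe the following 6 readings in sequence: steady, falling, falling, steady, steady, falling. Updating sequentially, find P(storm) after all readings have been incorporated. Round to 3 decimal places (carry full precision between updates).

After 'steady': P(storm) = 0.6·0.3500 / (0.6·0.3500 + 0.7·0.6500) ≈ 0.3158
After 'falling': P(storm) = 0.4·0.3158 / (0.4·0.3158 + 0.3·0.6842) ≈ 0.3810
After 'falling': P(storm) = 0.4·0.3810 / (0.4·0.3810 + 0.3·0.6190) ≈ 0.4507
After 'steady': P(storm) = 0.6·0.4507 / (0.6·0.4507 + 0.7·0.5493) ≈ 0.4129
After 'steady': P(storm) = 0.6·0.4129 / (0.6·0.4129 + 0.7·0.5871) ≈ 0.3761
After 'falling': P(storm) = 0.4·0.3761 / (0.4·0.3761 + 0.3·0.6239) ≈ 0.4456

0.446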